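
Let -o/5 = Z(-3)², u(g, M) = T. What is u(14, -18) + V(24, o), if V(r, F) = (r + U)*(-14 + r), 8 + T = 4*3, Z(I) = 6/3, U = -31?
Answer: -66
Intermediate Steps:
Z(I) = 2 (Z(I) = 6*(⅓) = 2)
T = 4 (T = -8 + 4*3 = -8 + 12 = 4)
u(g, M) = 4
o = -20 (o = -5*2² = -5*4 = -20)
V(r, F) = (-31 + r)*(-14 + r) (V(r, F) = (r - 31)*(-14 + r) = (-31 + r)*(-14 + r))
u(14, -18) + V(24, o) = 4 + (434 + 24² - 45*24) = 4 + (434 + 576 - 1080) = 4 - 70 = -66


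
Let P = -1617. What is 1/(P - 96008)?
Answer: -1/97625 ≈ -1.0243e-5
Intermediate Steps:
1/(P - 96008) = 1/(-1617 - 96008) = 1/(-97625) = -1/97625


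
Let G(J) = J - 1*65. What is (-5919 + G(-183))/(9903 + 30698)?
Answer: -6167/40601 ≈ -0.15189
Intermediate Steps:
G(J) = -65 + J (G(J) = J - 65 = -65 + J)
(-5919 + G(-183))/(9903 + 30698) = (-5919 + (-65 - 183))/(9903 + 30698) = (-5919 - 248)/40601 = -6167*1/40601 = -6167/40601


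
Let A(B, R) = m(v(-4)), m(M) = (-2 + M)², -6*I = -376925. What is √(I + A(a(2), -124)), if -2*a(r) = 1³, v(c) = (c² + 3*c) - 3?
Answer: √2261586/6 ≈ 250.64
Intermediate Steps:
v(c) = -3 + c² + 3*c
I = 376925/6 (I = -⅙*(-376925) = 376925/6 ≈ 62821.)
a(r) = -½ (a(r) = -½*1³ = -½*1 = -½)
A(B, R) = 1 (A(B, R) = (-2 + (-3 + (-4)² + 3*(-4)))² = (-2 + (-3 + 16 - 12))² = (-2 + 1)² = (-1)² = 1)
√(I + A(a(2), -124)) = √(376925/6 + 1) = √(376931/6) = √2261586/6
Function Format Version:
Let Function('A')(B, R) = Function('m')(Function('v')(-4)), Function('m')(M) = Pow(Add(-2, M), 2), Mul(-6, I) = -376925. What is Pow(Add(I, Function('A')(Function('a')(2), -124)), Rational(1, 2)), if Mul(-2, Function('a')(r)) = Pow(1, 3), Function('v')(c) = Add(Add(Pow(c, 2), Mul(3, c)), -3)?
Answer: Mul(Rational(1, 6), Pow(2261586, Rational(1, 2))) ≈ 250.64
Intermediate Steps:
Function('v')(c) = Add(-3, Pow(c, 2), Mul(3, c))
I = Rational(376925, 6) (I = Mul(Rational(-1, 6), -376925) = Rational(376925, 6) ≈ 62821.)
Function('a')(r) = Rational(-1, 2) (Function('a')(r) = Mul(Rational(-1, 2), Pow(1, 3)) = Mul(Rational(-1, 2), 1) = Rational(-1, 2))
Function('A')(B, R) = 1 (Function('A')(B, R) = Pow(Add(-2, Add(-3, Pow(-4, 2), Mul(3, -4))), 2) = Pow(Add(-2, Add(-3, 16, -12)), 2) = Pow(Add(-2, 1), 2) = Pow(-1, 2) = 1)
Pow(Add(I, Function('A')(Function('a')(2), -124)), Rational(1, 2)) = Pow(Add(Rational(376925, 6), 1), Rational(1, 2)) = Pow(Rational(376931, 6), Rational(1, 2)) = Mul(Rational(1, 6), Pow(2261586, Rational(1, 2)))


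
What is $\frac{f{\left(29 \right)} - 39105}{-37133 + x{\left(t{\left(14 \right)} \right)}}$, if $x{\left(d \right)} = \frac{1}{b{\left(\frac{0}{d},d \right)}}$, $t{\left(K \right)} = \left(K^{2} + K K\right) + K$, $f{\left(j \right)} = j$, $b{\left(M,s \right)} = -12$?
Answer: $\frac{468912}{445597} \approx 1.0523$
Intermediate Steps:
$t{\left(K \right)} = K + 2 K^{2}$ ($t{\left(K \right)} = \left(K^{2} + K^{2}\right) + K = 2 K^{2} + K = K + 2 K^{2}$)
$x{\left(d \right)} = - \frac{1}{12}$ ($x{\left(d \right)} = \frac{1}{-12} = - \frac{1}{12}$)
$\frac{f{\left(29 \right)} - 39105}{-37133 + x{\left(t{\left(14 \right)} \right)}} = \frac{29 - 39105}{-37133 - \frac{1}{12}} = - \frac{39076}{- \frac{445597}{12}} = \left(-39076\right) \left(- \frac{12}{445597}\right) = \frac{468912}{445597}$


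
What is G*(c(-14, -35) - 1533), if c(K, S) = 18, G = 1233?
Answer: -1867995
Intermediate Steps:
G*(c(-14, -35) - 1533) = 1233*(18 - 1533) = 1233*(-1515) = -1867995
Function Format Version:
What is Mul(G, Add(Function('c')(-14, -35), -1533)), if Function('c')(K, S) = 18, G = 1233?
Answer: -1867995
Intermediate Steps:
Mul(G, Add(Function('c')(-14, -35), -1533)) = Mul(1233, Add(18, -1533)) = Mul(1233, -1515) = -1867995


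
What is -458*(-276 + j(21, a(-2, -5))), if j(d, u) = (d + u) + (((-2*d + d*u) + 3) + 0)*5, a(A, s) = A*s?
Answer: -279380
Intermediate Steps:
j(d, u) = 15 + u - 9*d + 5*d*u (j(d, u) = (d + u) + ((3 - 2*d + d*u) + 0)*5 = (d + u) + (3 - 2*d + d*u)*5 = (d + u) + (15 - 10*d + 5*d*u) = 15 + u - 9*d + 5*d*u)
-458*(-276 + j(21, a(-2, -5))) = -458*(-276 + (15 - 2*(-5) - 9*21 + 5*21*(-2*(-5)))) = -458*(-276 + (15 + 10 - 189 + 5*21*10)) = -458*(-276 + (15 + 10 - 189 + 1050)) = -458*(-276 + 886) = -458*610 = -279380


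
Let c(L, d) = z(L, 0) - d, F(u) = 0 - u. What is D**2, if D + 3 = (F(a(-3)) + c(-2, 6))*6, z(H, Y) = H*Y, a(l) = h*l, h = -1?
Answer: 3249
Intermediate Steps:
a(l) = -l
F(u) = -u
c(L, d) = -d (c(L, d) = L*0 - d = 0 - d = -d)
D = -57 (D = -3 + (-(-1)*(-3) - 1*6)*6 = -3 + (-1*3 - 6)*6 = -3 + (-3 - 6)*6 = -3 - 9*6 = -3 - 54 = -57)
D**2 = (-57)**2 = 3249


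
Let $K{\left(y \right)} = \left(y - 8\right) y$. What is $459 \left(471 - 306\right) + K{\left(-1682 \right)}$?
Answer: $2918315$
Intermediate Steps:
$K{\left(y \right)} = y \left(-8 + y\right)$ ($K{\left(y \right)} = \left(-8 + y\right) y = y \left(-8 + y\right)$)
$459 \left(471 - 306\right) + K{\left(-1682 \right)} = 459 \left(471 - 306\right) - 1682 \left(-8 - 1682\right) = 459 \cdot 165 - -2842580 = 75735 + 2842580 = 2918315$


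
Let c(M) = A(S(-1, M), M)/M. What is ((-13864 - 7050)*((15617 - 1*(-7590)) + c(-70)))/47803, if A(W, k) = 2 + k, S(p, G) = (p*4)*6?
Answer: -16988003006/1673105 ≈ -10154.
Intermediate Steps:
S(p, G) = 24*p (S(p, G) = (4*p)*6 = 24*p)
c(M) = (2 + M)/M
((-13864 - 7050)*((15617 - 1*(-7590)) + c(-70)))/47803 = ((-13864 - 7050)*((15617 - 1*(-7590)) + (2 - 70)/(-70)))/47803 = -20914*((15617 + 7590) - 1/70*(-68))*(1/47803) = -20914*(23207 + 34/35)*(1/47803) = -20914*812279/35*(1/47803) = -16988003006/35*1/47803 = -16988003006/1673105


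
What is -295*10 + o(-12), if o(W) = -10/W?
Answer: -17695/6 ≈ -2949.2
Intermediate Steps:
-295*10 + o(-12) = -295*10 - 10/(-12) = -2950 - 10*(-1/12) = -2950 + ⅚ = -17695/6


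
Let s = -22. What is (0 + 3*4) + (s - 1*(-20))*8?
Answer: -4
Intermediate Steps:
(0 + 3*4) + (s - 1*(-20))*8 = (0 + 3*4) + (-22 - 1*(-20))*8 = (0 + 12) + (-22 + 20)*8 = 12 - 2*8 = 12 - 16 = -4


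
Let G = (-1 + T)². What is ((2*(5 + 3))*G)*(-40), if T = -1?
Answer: -2560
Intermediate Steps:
G = 4 (G = (-1 - 1)² = (-2)² = 4)
((2*(5 + 3))*G)*(-40) = ((2*(5 + 3))*4)*(-40) = ((2*8)*4)*(-40) = (16*4)*(-40) = 64*(-40) = -2560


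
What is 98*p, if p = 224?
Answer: 21952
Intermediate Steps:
98*p = 98*224 = 21952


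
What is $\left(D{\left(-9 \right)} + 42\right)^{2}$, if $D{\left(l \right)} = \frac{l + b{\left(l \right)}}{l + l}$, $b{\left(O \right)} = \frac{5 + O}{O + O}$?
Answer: $\frac{47375689}{26244} \approx 1805.2$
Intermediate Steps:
$b{\left(O \right)} = \frac{5 + O}{2 O}$
$D{\left(l \right)} = \frac{l + \frac{5 + l}{2 l}}{2 l}$ ($D{\left(l \right)} = \frac{l + \frac{5 + l}{2 l}}{l + l} = \frac{l + \frac{5 + l}{2 l}}{2 l}$)
$\left(D{\left(-9 \right)} + 42\right)^{2} = \left(\frac{5 - 9 + 2 \left(-9\right)^{2}}{4 \cdot 81} + 42\right)^{2} = \left(\frac{1}{4} \cdot \frac{1}{81} \left(5 - 9 + 2 \cdot 81\right) + 42\right)^{2} = \left(\frac{1}{4} \cdot \frac{1}{81} \left(5 - 9 + 162\right) + 42\right)^{2} = \left(\frac{1}{4} \cdot \frac{1}{81} \cdot 158 + 42\right)^{2} = \left(\frac{79}{162} + 42\right)^{2} = \left(\frac{6883}{162}\right)^{2} = \frac{47375689}{26244}$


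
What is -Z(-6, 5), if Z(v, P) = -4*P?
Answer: 20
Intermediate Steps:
-Z(-6, 5) = -(-4)*5 = -1*(-20) = 20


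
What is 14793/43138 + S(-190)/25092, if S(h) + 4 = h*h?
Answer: 160691267/90201558 ≈ 1.7815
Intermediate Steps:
S(h) = -4 + h² (S(h) = -4 + h*h = -4 + h²)
14793/43138 + S(-190)/25092 = 14793/43138 + (-4 + (-190)²)/25092 = 14793*(1/43138) + (-4 + 36100)*(1/25092) = 14793/43138 + 36096*(1/25092) = 14793/43138 + 3008/2091 = 160691267/90201558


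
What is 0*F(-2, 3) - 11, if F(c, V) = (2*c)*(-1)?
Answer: -11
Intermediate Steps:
F(c, V) = -2*c
0*F(-2, 3) - 11 = 0*(-2*(-2)) - 11 = 0*4 - 11 = 0 - 11 = -11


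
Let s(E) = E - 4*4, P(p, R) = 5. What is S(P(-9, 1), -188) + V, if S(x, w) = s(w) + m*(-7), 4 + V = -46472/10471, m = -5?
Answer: -50215/283 ≈ -177.44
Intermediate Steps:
s(E) = -16 + E (s(E) = E - 16 = -16 + E)
V = -2388/283 (V = -4 - 46472/10471 = -4 - 46472*1/10471 = -4 - 1256/283 = -2388/283 ≈ -8.4382)
S(x, w) = 19 + w (S(x, w) = (-16 + w) - 5*(-7) = (-16 + w) + 35 = 19 + w)
S(P(-9, 1), -188) + V = (19 - 188) - 2388/283 = -169 - 2388/283 = -50215/283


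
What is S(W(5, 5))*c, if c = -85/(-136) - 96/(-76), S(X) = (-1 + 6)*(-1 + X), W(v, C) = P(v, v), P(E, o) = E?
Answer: 1435/38 ≈ 37.763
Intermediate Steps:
W(v, C) = v
S(X) = -5 + 5*X (S(X) = 5*(-1 + X) = -5 + 5*X)
c = 287/152 (c = -85*(-1/136) - 96*(-1/76) = 5/8 + 24/19 = 287/152 ≈ 1.8882)
S(W(5, 5))*c = (-5 + 5*5)*(287/152) = (-5 + 25)*(287/152) = 20*(287/152) = 1435/38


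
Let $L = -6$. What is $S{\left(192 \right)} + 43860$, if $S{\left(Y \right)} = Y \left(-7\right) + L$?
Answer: $42510$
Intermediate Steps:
$S{\left(Y \right)} = -6 - 7 Y$ ($S{\left(Y \right)} = Y \left(-7\right) - 6 = - 7 Y - 6 = -6 - 7 Y$)
$S{\left(192 \right)} + 43860 = \left(-6 - 1344\right) + 43860 = -1350 + 43860 = 42510$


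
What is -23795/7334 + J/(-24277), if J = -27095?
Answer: -378956485/178047518 ≈ -2.1284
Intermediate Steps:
-23795/7334 + J/(-24277) = -23795/7334 - 27095/(-24277) = -23795*1/7334 - 27095*(-1/24277) = -23795/7334 + 27095/24277 = -378956485/178047518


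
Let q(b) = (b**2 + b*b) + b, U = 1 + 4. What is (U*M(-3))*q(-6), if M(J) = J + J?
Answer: -1980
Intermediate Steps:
U = 5
M(J) = 2*J
q(b) = b + 2*b**2 (q(b) = (b**2 + b**2) + b = 2*b**2 + b = b + 2*b**2)
(U*M(-3))*q(-6) = (5*(2*(-3)))*(-6*(1 + 2*(-6))) = (5*(-6))*(-6*(1 - 12)) = -(-180)*(-11) = -30*66 = -1980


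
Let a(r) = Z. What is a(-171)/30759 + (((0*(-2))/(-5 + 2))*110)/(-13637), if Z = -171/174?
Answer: -19/594674 ≈ -3.1950e-5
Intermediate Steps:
Z = -57/58 (Z = -171*1/174 = -57/58 ≈ -0.98276)
a(r) = -57/58
a(-171)/30759 + (((0*(-2))/(-5 + 2))*110)/(-13637) = -57/58/30759 + (((0*(-2))/(-5 + 2))*110)/(-13637) = -57/58*1/30759 + ((0/(-3))*110)*(-1/13637) = -19/594674 + ((0*(-1/3))*110)*(-1/13637) = -19/594674 + (0*110)*(-1/13637) = -19/594674 + 0*(-1/13637) = -19/594674 + 0 = -19/594674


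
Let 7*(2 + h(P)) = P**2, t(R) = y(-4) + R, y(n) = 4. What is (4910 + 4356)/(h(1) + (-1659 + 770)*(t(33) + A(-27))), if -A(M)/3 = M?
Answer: -64862/734327 ≈ -0.088328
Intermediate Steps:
A(M) = -3*M
t(R) = 4 + R
h(P) = -2 + P**2/7
(4910 + 4356)/(h(1) + (-1659 + 770)*(t(33) + A(-27))) = (4910 + 4356)/((-2 + (1/7)*1**2) + (-1659 + 770)*((4 + 33) - 3*(-27))) = 9266/((-2 + (1/7)*1) - 889*(37 + 81)) = 9266/((-2 + 1/7) - 889*118) = 9266/(-13/7 - 104902) = 9266/(-734327/7) = 9266*(-7/734327) = -64862/734327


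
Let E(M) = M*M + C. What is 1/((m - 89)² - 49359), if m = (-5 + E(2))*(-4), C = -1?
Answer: -1/42798 ≈ -2.3366e-5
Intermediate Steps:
E(M) = -1 + M² (E(M) = M*M - 1 = M² - 1 = -1 + M²)
m = 8 (m = (-5 + (-1 + 2²))*(-4) = (-5 + (-1 + 4))*(-4) = (-5 + 3)*(-4) = -2*(-4) = 8)
1/((m - 89)² - 49359) = 1/((8 - 89)² - 49359) = 1/((-81)² - 49359) = 1/(6561 - 49359) = 1/(-42798) = -1/42798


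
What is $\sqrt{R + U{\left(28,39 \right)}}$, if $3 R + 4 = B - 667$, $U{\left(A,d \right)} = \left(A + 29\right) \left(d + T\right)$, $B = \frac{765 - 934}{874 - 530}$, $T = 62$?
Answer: $\frac{\sqrt{1473239598}}{516} \approx 74.385$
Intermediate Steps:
$B = - \frac{169}{344} \approx -0.49128$
$U{\left(A,d \right)} = \left(29 + A\right) \left(62 + d\right)$ ($U{\left(A,d \right)} = \left(A + 29\right) \left(d + 62\right) = \left(29 + A\right) \left(62 + d\right)$)
$R = - \frac{230993}{1032}$ ($R = - \frac{4}{3} + \frac{- \frac{169}{344} - 667}{3} = - \frac{4}{3} + \frac{1}{3} \left(- \frac{229617}{344}\right) = - \frac{4}{3} - \frac{76539}{344} = - \frac{230993}{1032} \approx -223.83$)
$\sqrt{R + U{\left(28,39 \right)}} = \sqrt{- \frac{230993}{1032} + \left(1798 + 29 \cdot 39 + 62 \cdot 28 + 28 \cdot 39\right)} = \sqrt{- \frac{230993}{1032} + \left(1798 + 1131 + 1736 + 1092\right)} = \sqrt{- \frac{230993}{1032} + 5757} = \sqrt{\frac{5710231}{1032}} = \frac{\sqrt{1473239598}}{516}$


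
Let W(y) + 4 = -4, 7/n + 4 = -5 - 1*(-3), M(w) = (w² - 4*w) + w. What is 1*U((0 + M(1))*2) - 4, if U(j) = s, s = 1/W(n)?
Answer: -33/8 ≈ -4.1250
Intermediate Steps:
M(w) = w² - 3*w
n = -7/6 (n = 7/(-4 + (-5 - 1*(-3))) = 7/(-4 + (-5 + 3)) = 7/(-4 - 2) = 7/(-6) = 7*(-⅙) = -7/6 ≈ -1.1667)
W(y) = -8 (W(y) = -4 - 4 = -8)
s = -⅛ (s = 1/(-8) = -⅛ ≈ -0.12500)
U(j) = -⅛
1*U((0 + M(1))*2) - 4 = 1*(-⅛) - 4 = -⅛ - 4 = -33/8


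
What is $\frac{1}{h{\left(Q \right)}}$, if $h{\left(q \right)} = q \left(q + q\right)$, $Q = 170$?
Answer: $\frac{1}{57800} \approx 1.7301 \cdot 10^{-5}$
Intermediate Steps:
$h{\left(q \right)} = 2 q^{2}$ ($h{\left(q \right)} = q 2 q = 2 q^{2}$)
$\frac{1}{h{\left(Q \right)}} = \frac{1}{2 \cdot 170^{2}} = \frac{1}{2 \cdot 28900} = \frac{1}{57800}$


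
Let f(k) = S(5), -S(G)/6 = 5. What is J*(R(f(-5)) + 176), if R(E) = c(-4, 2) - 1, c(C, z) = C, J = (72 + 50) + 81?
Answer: 34713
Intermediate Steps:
S(G) = -30 (S(G) = -6*5 = -30)
f(k) = -30
J = 203 (J = 122 + 81 = 203)
R(E) = -5 (R(E) = -4 - 1 = -5)
J*(R(f(-5)) + 176) = 203*(-5 + 176) = 203*171 = 34713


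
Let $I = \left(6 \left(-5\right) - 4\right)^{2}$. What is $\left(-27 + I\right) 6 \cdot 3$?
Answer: $20322$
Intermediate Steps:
$I = 1156$ ($I = \left(-30 - 4\right)^{2} = \left(-34\right)^{2} = 1156$)
$\left(-27 + I\right) 6 \cdot 3 = \left(-27 + 1156\right) 6 \cdot 3 = 1129 \cdot 18 = 20322$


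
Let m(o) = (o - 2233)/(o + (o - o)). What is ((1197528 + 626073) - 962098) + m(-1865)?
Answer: 1606707193/1865 ≈ 8.6151e+5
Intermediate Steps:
m(o) = (-2233 + o)/o (m(o) = (-2233 + o)/(o + 0) = (-2233 + o)/o)
((1197528 + 626073) - 962098) + m(-1865) = ((1197528 + 626073) - 962098) + (-2233 - 1865)/(-1865) = (1823601 - 962098) - 1/1865*(-4098) = 861503 + 4098/1865 = 1606707193/1865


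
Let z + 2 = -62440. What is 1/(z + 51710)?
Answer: -1/10732 ≈ -9.3179e-5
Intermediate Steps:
z = -62442 (z = -2 - 62440 = -62442)
1/(z + 51710) = 1/(-62442 + 51710) = 1/(-10732) = -1/10732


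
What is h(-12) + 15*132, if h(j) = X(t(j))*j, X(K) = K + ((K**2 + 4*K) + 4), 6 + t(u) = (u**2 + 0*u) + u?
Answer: -196140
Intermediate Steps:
t(u) = -6 + u + u**2 (t(u) = -6 + ((u**2 + 0*u) + u) = -6 + ((u**2 + 0) + u) = -6 + (u**2 + u) = -6 + (u + u**2) = -6 + u + u**2)
X(K) = 4 + K**2 + 5*K (X(K) = K + (4 + K**2 + 4*K) = 4 + K**2 + 5*K)
h(j) = j*(-26 + (-6 + j + j**2)**2 + 5*j + 5*j**2) (h(j) = (4 + (-6 + j + j**2)**2 + 5*(-6 + j + j**2))*j = (4 + (-6 + j + j**2)**2 + (-30 + 5*j + 5*j**2))*j = (-26 + (-6 + j + j**2)**2 + 5*j + 5*j**2)*j = j*(-26 + (-6 + j + j**2)**2 + 5*j + 5*j**2))
h(-12) + 15*132 = -12*(-26 + (-6 - 12 + (-12)**2)**2 + 5*(-12) + 5*(-12)**2) + 15*132 = -12*(-26 + (-6 - 12 + 144)**2 - 60 + 5*144) + 1980 = -12*(-26 + 126**2 - 60 + 720) + 1980 = -12*(-26 + 15876 - 60 + 720) + 1980 = -12*16510 + 1980 = -198120 + 1980 = -196140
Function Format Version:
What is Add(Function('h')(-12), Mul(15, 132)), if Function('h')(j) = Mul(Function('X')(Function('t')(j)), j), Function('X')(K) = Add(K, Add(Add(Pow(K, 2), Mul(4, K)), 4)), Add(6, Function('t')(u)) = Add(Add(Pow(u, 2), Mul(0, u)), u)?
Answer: -196140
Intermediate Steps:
Function('t')(u) = Add(-6, u, Pow(u, 2)) (Function('t')(u) = Add(-6, Add(Add(Pow(u, 2), Mul(0, u)), u)) = Add(-6, Add(Add(Pow(u, 2), 0), u)) = Add(-6, Add(Pow(u, 2), u)) = Add(-6, Add(u, Pow(u, 2))) = Add(-6, u, Pow(u, 2)))
Function('X')(K) = Add(4, Pow(K, 2), Mul(5, K)) (Function('X')(K) = Add(K, Add(4, Pow(K, 2), Mul(4, K))) = Add(4, Pow(K, 2), Mul(5, K)))
Function('h')(j) = Mul(j, Add(-26, Pow(Add(-6, j, Pow(j, 2)), 2), Mul(5, j), Mul(5, Pow(j, 2)))) (Function('h')(j) = Mul(Add(4, Pow(Add(-6, j, Pow(j, 2)), 2), Mul(5, Add(-6, j, Pow(j, 2)))), j) = Mul(Add(4, Pow(Add(-6, j, Pow(j, 2)), 2), Add(-30, Mul(5, j), Mul(5, Pow(j, 2)))), j) = Mul(Add(-26, Pow(Add(-6, j, Pow(j, 2)), 2), Mul(5, j), Mul(5, Pow(j, 2))), j) = Mul(j, Add(-26, Pow(Add(-6, j, Pow(j, 2)), 2), Mul(5, j), Mul(5, Pow(j, 2)))))
Add(Function('h')(-12), Mul(15, 132)) = Add(Mul(-12, Add(-26, Pow(Add(-6, -12, Pow(-12, 2)), 2), Mul(5, -12), Mul(5, Pow(-12, 2)))), Mul(15, 132)) = Add(Mul(-12, Add(-26, Pow(Add(-6, -12, 144), 2), -60, Mul(5, 144))), 1980) = Add(Mul(-12, Add(-26, Pow(126, 2), -60, 720)), 1980) = Add(Mul(-12, Add(-26, 15876, -60, 720)), 1980) = Add(Mul(-12, 16510), 1980) = Add(-198120, 1980) = -196140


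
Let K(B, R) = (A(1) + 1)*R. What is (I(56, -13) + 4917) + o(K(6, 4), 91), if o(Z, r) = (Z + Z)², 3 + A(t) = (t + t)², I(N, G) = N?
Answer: 5229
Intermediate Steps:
A(t) = -3 + 4*t² (A(t) = -3 + (t + t)² = -3 + (2*t)² = -3 + 4*t²)
K(B, R) = 2*R (K(B, R) = ((-3 + 4*1²) + 1)*R = ((-3 + 4*1) + 1)*R = ((-3 + 4) + 1)*R = (1 + 1)*R = 2*R)
o(Z, r) = 4*Z² (o(Z, r) = (2*Z)² = 4*Z²)
(I(56, -13) + 4917) + o(K(6, 4), 91) = (56 + 4917) + 4*(2*4)² = 4973 + 4*8² = 4973 + 4*64 = 4973 + 256 = 5229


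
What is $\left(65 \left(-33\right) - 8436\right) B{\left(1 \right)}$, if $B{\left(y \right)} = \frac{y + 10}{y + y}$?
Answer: $- \frac{116391}{2} \approx -58196.0$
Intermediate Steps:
$B{\left(y \right)} = \frac{10 + y}{2 y}$
$\left(65 \left(-33\right) - 8436\right) B{\left(1 \right)} = \left(65 \left(-33\right) - 8436\right) \frac{10 + 1}{2 \cdot 1} = \left(-2145 - 8436\right) \frac{1}{2} \cdot 1 \cdot 11 = \left(-10581\right) \frac{11}{2} = - \frac{116391}{2}$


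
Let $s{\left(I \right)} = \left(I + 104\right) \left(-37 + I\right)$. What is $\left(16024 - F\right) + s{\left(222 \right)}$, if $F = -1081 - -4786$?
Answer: $72629$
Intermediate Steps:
$F = 3705$ ($F = -1081 + 4786 = 3705$)
$s{\left(I \right)} = \left(-37 + I\right) \left(104 + I\right)$ ($s{\left(I \right)} = \left(104 + I\right) \left(-37 + I\right) = \left(-37 + I\right) \left(104 + I\right)$)
$\left(16024 - F\right) + s{\left(222 \right)} = \left(16024 - 3705\right) + \left(-3848 + 222^{2} + 67 \cdot 222\right) = \left(16024 - 3705\right) + \left(-3848 + 49284 + 14874\right) = 12319 + 60310 = 72629$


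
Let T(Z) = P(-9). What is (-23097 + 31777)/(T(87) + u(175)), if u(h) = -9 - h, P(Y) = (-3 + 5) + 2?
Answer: -434/9 ≈ -48.222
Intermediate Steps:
P(Y) = 4 (P(Y) = 2 + 2 = 4)
T(Z) = 4
(-23097 + 31777)/(T(87) + u(175)) = (-23097 + 31777)/(4 + (-9 - 1*175)) = 8680/(4 + (-9 - 175)) = 8680/(4 - 184) = 8680/(-180) = 8680*(-1/180) = -434/9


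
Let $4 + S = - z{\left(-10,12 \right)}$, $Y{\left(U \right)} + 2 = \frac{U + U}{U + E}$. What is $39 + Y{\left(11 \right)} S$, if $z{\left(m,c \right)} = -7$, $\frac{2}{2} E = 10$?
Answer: $\frac{253}{7} \approx 36.143$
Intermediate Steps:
$E = 10$
$Y{\left(U \right)} = -2 + \frac{2 U}{10 + U}$ ($Y{\left(U \right)} = -2 + \frac{U + U}{U + 10} = -2 + \frac{2 U}{10 + U}$)
$S = 3$ ($S = -4 - -7 = -4 + 7 = 3$)
$39 + Y{\left(11 \right)} S = 39 + - \frac{20}{10 + 11} \cdot 3 = 39 + - \frac{20}{21} \cdot 3 = 39 + \left(-20\right) \frac{1}{21} \cdot 3 = 39 - \frac{20}{7} = \frac{253}{7}$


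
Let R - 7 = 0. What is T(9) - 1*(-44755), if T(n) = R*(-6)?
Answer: 44713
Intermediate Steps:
R = 7 (R = 7 + 0 = 7)
T(n) = -42 (T(n) = 7*(-6) = -42)
T(9) - 1*(-44755) = -42 - 1*(-44755) = -42 + 44755 = 44713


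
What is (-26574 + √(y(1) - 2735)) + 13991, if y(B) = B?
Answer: -12583 + I*√2734 ≈ -12583.0 + 52.288*I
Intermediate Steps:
(-26574 + √(y(1) - 2735)) + 13991 = (-26574 + √(1 - 2735)) + 13991 = (-26574 + √(-2734)) + 13991 = (-26574 + I*√2734) + 13991 = -12583 + I*√2734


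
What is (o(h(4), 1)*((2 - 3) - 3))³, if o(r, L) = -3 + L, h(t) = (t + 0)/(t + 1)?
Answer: 512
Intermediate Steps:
h(t) = t/(1 + t)
(o(h(4), 1)*((2 - 3) - 3))³ = ((-3 + 1)*((2 - 3) - 3))³ = (-2*(-1 - 3))³ = (-2*(-4))³ = 8³ = 512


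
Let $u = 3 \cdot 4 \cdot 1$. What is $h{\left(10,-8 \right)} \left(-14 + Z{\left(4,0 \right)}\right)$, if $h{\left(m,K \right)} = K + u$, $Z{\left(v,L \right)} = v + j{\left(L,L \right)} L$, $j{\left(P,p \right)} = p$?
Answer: $-40$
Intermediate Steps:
$Z{\left(v,L \right)} = v + L^{2}$ ($Z{\left(v,L \right)} = v + L L = v + L^{2}$)
$u = 12$ ($u = 12 \cdot 1 = 12$)
$h{\left(m,K \right)} = 12 + K$ ($h{\left(m,K \right)} = K + 12 = 12 + K$)
$h{\left(10,-8 \right)} \left(-14 + Z{\left(4,0 \right)}\right) = \left(12 - 8\right) \left(-14 + \left(4 + 0^{2}\right)\right) = 4 \left(-14 + \left(4 + 0\right)\right) = 4 \left(-14 + 4\right) = 4 \left(-10\right) = -40$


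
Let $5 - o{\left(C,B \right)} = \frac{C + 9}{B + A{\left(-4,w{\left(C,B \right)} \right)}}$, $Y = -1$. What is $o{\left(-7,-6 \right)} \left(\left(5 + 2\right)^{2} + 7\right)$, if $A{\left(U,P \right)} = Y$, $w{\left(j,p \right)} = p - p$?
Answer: $296$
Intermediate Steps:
$w{\left(j,p \right)} = 0$
$A{\left(U,P \right)} = -1$
$o{\left(C,B \right)} = 5 - \frac{9 + C}{-1 + B}$ ($o{\left(C,B \right)} = 5 - \frac{C + 9}{B - 1} = 5 - \frac{9 + C}{-1 + B}$)
$o{\left(-7,-6 \right)} \left(\left(5 + 2\right)^{2} + 7\right) = \frac{-14 - -7 + 5 \left(-6\right)}{-1 - 6} \left(\left(5 + 2\right)^{2} + 7\right) = \frac{-14 + 7 - 30}{-7} \left(7^{2} + 7\right) = \left(- \frac{1}{7}\right) \left(-37\right) \left(49 + 7\right) = \frac{37}{7} \cdot 56 = 296$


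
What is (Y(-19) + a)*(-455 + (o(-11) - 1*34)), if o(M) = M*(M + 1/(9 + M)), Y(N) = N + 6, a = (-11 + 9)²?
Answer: 6525/2 ≈ 3262.5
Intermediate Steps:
a = 4 (a = (-2)² = 4)
Y(N) = 6 + N
(Y(-19) + a)*(-455 + (o(-11) - 1*34)) = ((6 - 19) + 4)*(-455 + (-11*(1 + (-11)² + 9*(-11))/(9 - 11) - 1*34)) = (-13 + 4)*(-455 + (-11*(1 + 121 - 99)/(-2) - 34)) = -9*(-455 + (-11*(-½)*23 - 34)) = -9*(-455 + (253/2 - 34)) = -9*(-455 + 185/2) = -9*(-725/2) = 6525/2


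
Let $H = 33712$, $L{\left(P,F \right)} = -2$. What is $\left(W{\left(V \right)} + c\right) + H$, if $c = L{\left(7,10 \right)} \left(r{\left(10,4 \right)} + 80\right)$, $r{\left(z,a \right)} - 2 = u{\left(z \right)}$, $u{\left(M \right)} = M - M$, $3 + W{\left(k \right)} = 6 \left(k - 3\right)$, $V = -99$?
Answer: $32933$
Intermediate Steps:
$W{\left(k \right)} = -21 + 6 k$ ($W{\left(k \right)} = -3 + 6 \left(k - 3\right) = -3 + 6 \left(-3 + k\right) = -3 + \left(-18 + 6 k\right) = -21 + 6 k$)
$u{\left(M \right)} = 0$
$r{\left(z,a \right)} = 2$ ($r{\left(z,a \right)} = 2 + 0 = 2$)
$c = -164$ ($c = - 2 \left(2 + 80\right) = \left(-2\right) 82 = -164$)
$\left(W{\left(V \right)} + c\right) + H = \left(\left(-21 + 6 \left(-99\right)\right) - 164\right) + 33712 = \left(\left(-21 - 594\right) - 164\right) + 33712 = \left(-615 - 164\right) + 33712 = -779 + 33712 = 32933$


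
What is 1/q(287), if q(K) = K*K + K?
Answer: 1/82656 ≈ 1.2098e-5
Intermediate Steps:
q(K) = K + K² (q(K) = K² + K = K + K²)
1/q(287) = 1/(287*(1 + 287)) = 1/(287*288) = 1/82656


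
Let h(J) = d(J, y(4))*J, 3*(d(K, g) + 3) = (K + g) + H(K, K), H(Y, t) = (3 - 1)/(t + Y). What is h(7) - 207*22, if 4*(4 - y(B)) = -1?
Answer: -54581/12 ≈ -4548.4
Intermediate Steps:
y(B) = 17/4 (y(B) = 4 - ¼*(-1) = 4 + ¼ = 17/4)
H(Y, t) = 2/(Y + t)
d(K, g) = -3 + K/3 + g/3 + 1/(3*K) (d(K, g) = -3 + ((K + g) + 2/(K + K))/3 = -3 + ((K + g) + 2/((2*K)))/3 = -3 + ((K + g) + 2*(1/(2*K)))/3 = -3 + ((K + g) + 1/K)/3 = -3 + (K + g + 1/K)/3 = -3 + (K/3 + g/3 + 1/(3*K)) = -3 + K/3 + g/3 + 1/(3*K))
h(J) = ⅓ + J*(-19/4 + J)/3 (h(J) = ((1 + J*(-9 + J + 17/4))/(3*J))*J = ((1 + J*(-19/4 + J))/(3*J))*J = ⅓ + J*(-19/4 + J)/3)
h(7) - 207*22 = (⅓ + (1/12)*7*(-19 + 4*7)) - 207*22 = (⅓ + (1/12)*7*(-19 + 28)) - 4554 = (⅓ + (1/12)*7*9) - 4554 = (⅓ + 21/4) - 4554 = 67/12 - 4554 = -54581/12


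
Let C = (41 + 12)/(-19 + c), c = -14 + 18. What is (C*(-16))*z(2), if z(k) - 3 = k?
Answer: 848/3 ≈ 282.67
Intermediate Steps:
c = 4
C = -53/15 (C = (41 + 12)/(-19 + 4) = 53/(-15) = 53*(-1/15) = -53/15 ≈ -3.5333)
z(k) = 3 + k
(C*(-16))*z(2) = (-53/15*(-16))*(3 + 2) = (848/15)*5 = 848/3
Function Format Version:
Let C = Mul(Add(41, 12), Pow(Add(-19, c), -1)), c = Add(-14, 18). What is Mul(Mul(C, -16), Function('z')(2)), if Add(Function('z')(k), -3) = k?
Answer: Rational(848, 3) ≈ 282.67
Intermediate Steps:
c = 4
C = Rational(-53, 15) (C = Mul(Add(41, 12), Pow(Add(-19, 4), -1)) = Mul(53, Pow(-15, -1)) = Mul(53, Rational(-1, 15)) = Rational(-53, 15) ≈ -3.5333)
Function('z')(k) = Add(3, k)
Mul(Mul(C, -16), Function('z')(2)) = Mul(Mul(Rational(-53, 15), -16), Add(3, 2)) = Mul(Rational(848, 15), 5) = Rational(848, 3)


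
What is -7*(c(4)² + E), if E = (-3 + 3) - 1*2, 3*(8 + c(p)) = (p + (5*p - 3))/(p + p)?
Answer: -21847/64 ≈ -341.36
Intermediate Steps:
c(p) = -8 + (-3 + 6*p)/(6*p) (c(p) = -8 + ((p + (5*p - 3))/(p + p))/3 = -8 + ((p + (-3 + 5*p))/((2*p)))/3 = -8 + ((-3 + 6*p)*(1/(2*p)))/3 = -8 + ((-3 + 6*p)/(2*p))/3 = -8 + (-3 + 6*p)/(6*p))
E = -2 (E = 0 - 2 = -2)
-7*(c(4)² + E) = -7*((-7 - ½/4)² - 2) = -7*((-7 - ½*¼)² - 2) = -7*((-7 - ⅛)² - 2) = -7*((-57/8)² - 2) = -7*(3249/64 - 2) = -7*3121/64 = -21847/64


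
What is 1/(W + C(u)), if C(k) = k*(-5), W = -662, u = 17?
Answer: -1/747 ≈ -0.0013387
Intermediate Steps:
C(k) = -5*k
1/(W + C(u)) = 1/(-662 - 5*17) = 1/(-662 - 85) = 1/(-747) = -1/747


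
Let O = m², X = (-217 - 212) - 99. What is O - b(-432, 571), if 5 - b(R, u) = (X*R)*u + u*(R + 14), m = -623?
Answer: 130392262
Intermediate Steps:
X = -528 (X = -429 - 99 = -528)
b(R, u) = 5 - u*(14 + R) + 528*R*u (b(R, u) = 5 - ((-528*R)*u + u*(R + 14)) = 5 - (-528*R*u + u*(14 + R)) = 5 - (u*(14 + R) - 528*R*u) = 5 + (-u*(14 + R) + 528*R*u) = 5 - u*(14 + R) + 528*R*u)
O = 388129 (O = (-623)² = 388129)
O - b(-432, 571) = 388129 - (5 - 14*571 + 527*(-432)*571) = 388129 - (5 - 7994 - 129996144) = 388129 - 1*(-130004133) = 388129 + 130004133 = 130392262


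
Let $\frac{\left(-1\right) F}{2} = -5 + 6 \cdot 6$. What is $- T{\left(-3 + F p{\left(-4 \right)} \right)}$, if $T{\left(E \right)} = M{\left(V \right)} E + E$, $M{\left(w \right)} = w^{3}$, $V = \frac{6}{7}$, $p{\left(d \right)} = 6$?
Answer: $\frac{209625}{343} \approx 611.15$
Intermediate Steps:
$V = \frac{6}{7}$ ($V = 6 \cdot \frac{1}{7} = \frac{6}{7} \approx 0.85714$)
$F = -62$ ($F = - 2 \left(-5 + 6 \cdot 6\right) = - 2 \left(-5 + 36\right) = \left(-2\right) 31 = -62$)
$T{\left(E \right)} = \frac{559 E}{343}$ ($T{\left(E \right)} = \left(\frac{6}{7}\right)^{3} E + E = \frac{216 E}{343} + E = \frac{559 E}{343}$)
$- T{\left(-3 + F p{\left(-4 \right)} \right)} = - \frac{559 \left(-3 - 372\right)}{343} = - \frac{559 \left(-375\right)}{343} = \left(-1\right) \left(- \frac{209625}{343}\right) = \frac{209625}{343}$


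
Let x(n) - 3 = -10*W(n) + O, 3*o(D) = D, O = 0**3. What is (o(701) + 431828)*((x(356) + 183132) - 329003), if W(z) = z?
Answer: -193686332180/3 ≈ -6.4562e+10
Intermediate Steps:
O = 0
o(D) = D/3
x(n) = 3 - 10*n (x(n) = 3 + (-10*n + 0) = 3 - 10*n)
(o(701) + 431828)*((x(356) + 183132) - 329003) = ((1/3)*701 + 431828)*(((3 - 10*356) + 183132) - 329003) = (701/3 + 431828)*(((3 - 3560) + 183132) - 329003) = 1296185*((-3557 + 183132) - 329003)/3 = 1296185*(179575 - 329003)/3 = (1296185/3)*(-149428) = -193686332180/3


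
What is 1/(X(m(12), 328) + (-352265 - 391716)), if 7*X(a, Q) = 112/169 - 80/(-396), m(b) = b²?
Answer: -117117/87132808309 ≈ -1.3441e-6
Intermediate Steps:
X(a, Q) = 14468/117117 (X(a, Q) = (112/169 - 80/(-396))/7 = (112*(1/169) - 80*(-1/396))/7 = (112/169 + 20/99)/7 = (⅐)*(14468/16731) = 14468/117117)
1/(X(m(12), 328) + (-352265 - 391716)) = 1/(14468/117117 + (-352265 - 391716)) = 1/(14468/117117 - 743981) = 1/(-87132808309/117117) = -117117/87132808309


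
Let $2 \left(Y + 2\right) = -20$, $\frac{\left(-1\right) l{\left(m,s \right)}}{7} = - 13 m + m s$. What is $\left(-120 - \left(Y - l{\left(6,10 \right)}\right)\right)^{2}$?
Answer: $324$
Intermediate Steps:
$l{\left(m,s \right)} = 91 m - 7 m s$ ($l{\left(m,s \right)} = - 7 \left(- 13 m + m s\right) = 91 m - 7 m s$)
$Y = -12$ ($Y = -2 + \frac{1}{2} \left(-20\right) = -2 - 10 = -12$)
$\left(-120 - \left(Y - l{\left(6,10 \right)}\right)\right)^{2} = \left(-120 - \left(-12 - 42 \left(13 - 10\right)\right)\right)^{2} = \left(-120 + \left(7 \cdot 6 \left(13 - 10\right) + 12\right)\right)^{2} = \left(-120 + \left(7 \cdot 6 \cdot 3 + 12\right)\right)^{2} = \left(-120 + \left(126 + 12\right)\right)^{2} = \left(-120 + 138\right)^{2} = 18^{2} = 324$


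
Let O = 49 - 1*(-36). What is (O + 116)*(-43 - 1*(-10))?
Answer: -6633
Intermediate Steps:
O = 85 (O = 49 + 36 = 85)
(O + 116)*(-43 - 1*(-10)) = (85 + 116)*(-43 - 1*(-10)) = 201*(-43 + 10) = 201*(-33) = -6633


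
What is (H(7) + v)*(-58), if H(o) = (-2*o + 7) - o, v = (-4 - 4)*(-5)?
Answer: -1508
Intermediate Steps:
v = 40 (v = -8*(-5) = 40)
H(o) = 7 - 3*o (H(o) = (7 - 2*o) - o = 7 - 3*o)
(H(7) + v)*(-58) = ((7 - 3*7) + 40)*(-58) = ((7 - 21) + 40)*(-58) = (-14 + 40)*(-58) = 26*(-58) = -1508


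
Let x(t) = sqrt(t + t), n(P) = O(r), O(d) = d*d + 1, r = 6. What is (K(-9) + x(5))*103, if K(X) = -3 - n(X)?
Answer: -4120 + 103*sqrt(10) ≈ -3794.3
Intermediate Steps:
O(d) = 1 + d**2 (O(d) = d**2 + 1 = 1 + d**2)
n(P) = 37 (n(P) = 1 + 6**2 = 1 + 36 = 37)
K(X) = -40 (K(X) = -3 - 1*37 = -3 - 37 = -40)
x(t) = sqrt(2)*sqrt(t) (x(t) = sqrt(2*t) = sqrt(2)*sqrt(t))
(K(-9) + x(5))*103 = (-40 + sqrt(2)*sqrt(5))*103 = (-40 + sqrt(10))*103 = -4120 + 103*sqrt(10)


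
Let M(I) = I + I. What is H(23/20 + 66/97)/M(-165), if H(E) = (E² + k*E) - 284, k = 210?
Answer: -390424601/1241988000 ≈ -0.31435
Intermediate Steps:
H(E) = -284 + E² + 210*E (H(E) = (E² + 210*E) - 284 = -284 + E² + 210*E)
M(I) = 2*I
H(23/20 + 66/97)/M(-165) = (-284 + (23/20 + 66/97)² + 210*(23/20 + 66/97))/((2*(-165))) = (-284 + (23*(1/20) + 66*(1/97))² + 210*(23*(1/20) + 66*(1/97)))/(-330) = (-284 + (23/20 + 66/97)² + 210*(23/20 + 66/97))*(-1/330) = (-284 + (3551/1940)² + 210*(3551/1940))*(-1/330) = (-284 + 12609601/3763600 + 74571/194)*(-1/330) = (390424601/3763600)*(-1/330) = -390424601/1241988000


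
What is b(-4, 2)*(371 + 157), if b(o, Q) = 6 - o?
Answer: 5280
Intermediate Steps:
b(-4, 2)*(371 + 157) = (6 - 1*(-4))*(371 + 157) = (6 + 4)*528 = 10*528 = 5280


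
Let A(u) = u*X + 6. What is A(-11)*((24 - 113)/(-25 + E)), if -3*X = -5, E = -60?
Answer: -3293/255 ≈ -12.914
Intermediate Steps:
X = 5/3 (X = -⅓*(-5) = 5/3 ≈ 1.6667)
A(u) = 6 + 5*u/3 (A(u) = u*(5/3) + 6 = 5*u/3 + 6 = 6 + 5*u/3)
A(-11)*((24 - 113)/(-25 + E)) = (6 + (5/3)*(-11))*((24 - 113)/(-25 - 60)) = (6 - 55/3)*(-89/(-85)) = -(-3293)*(-1)/(3*85) = -37/3*89/85 = -3293/255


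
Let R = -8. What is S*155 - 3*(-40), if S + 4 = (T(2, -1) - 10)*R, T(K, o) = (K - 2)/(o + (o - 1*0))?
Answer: 11900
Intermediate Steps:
T(K, o) = (-2 + K)/(2*o) (T(K, o) = (-2 + K)/(o + (o + 0)) = (-2 + K)/(o + o) = (-2 + K)/((2*o)) = (-2 + K)*(1/(2*o)) = (-2 + K)/(2*o))
S = 76 (S = -4 + ((½)*(-2 + 2)/(-1) - 10)*(-8) = -4 + ((½)*(-1)*0 - 10)*(-8) = -4 + (0 - 10)*(-8) = -4 - 10*(-8) = -4 + 80 = 76)
S*155 - 3*(-40) = 76*155 - 3*(-40) = 11780 + 120 = 11900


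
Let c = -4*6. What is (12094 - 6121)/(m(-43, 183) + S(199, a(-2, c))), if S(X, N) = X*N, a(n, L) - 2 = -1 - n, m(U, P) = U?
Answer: 5973/554 ≈ 10.782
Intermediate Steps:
c = -24
a(n, L) = 1 - n (a(n, L) = 2 + (-1 - n) = 1 - n)
S(X, N) = N*X
(12094 - 6121)/(m(-43, 183) + S(199, a(-2, c))) = (12094 - 6121)/(-43 + (1 - 1*(-2))*199) = 5973/(-43 + (1 + 2)*199) = 5973/(-43 + 3*199) = 5973/(-43 + 597) = 5973/554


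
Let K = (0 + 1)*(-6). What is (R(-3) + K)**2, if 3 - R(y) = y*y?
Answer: 144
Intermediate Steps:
R(y) = 3 - y**2 (R(y) = 3 - y*y = 3 - y**2)
K = -6 (K = 1*(-6) = -6)
(R(-3) + K)**2 = ((3 - 1*(-3)**2) - 6)**2 = ((3 - 1*9) - 6)**2 = ((3 - 9) - 6)**2 = (-6 - 6)**2 = (-12)**2 = 144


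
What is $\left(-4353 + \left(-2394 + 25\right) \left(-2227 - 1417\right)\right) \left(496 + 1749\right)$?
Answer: $19370495335$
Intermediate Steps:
$\left(-4353 + \left(-2394 + 25\right) \left(-2227 - 1417\right)\right) \left(496 + 1749\right) = \left(-4353 - -8632636\right) 2245 = \left(-4353 + 8632636\right) 2245 = 8628283 \cdot 2245 = 19370495335$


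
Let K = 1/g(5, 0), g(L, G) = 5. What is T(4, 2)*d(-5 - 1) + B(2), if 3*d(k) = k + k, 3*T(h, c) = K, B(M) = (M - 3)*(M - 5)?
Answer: 41/15 ≈ 2.7333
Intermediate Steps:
B(M) = (-5 + M)*(-3 + M) (B(M) = (-3 + M)*(-5 + M) = (-5 + M)*(-3 + M))
K = ⅕ (K = 1/5 = 1*(⅕) = ⅕ ≈ 0.20000)
T(h, c) = 1/15 (T(h, c) = (⅓)*(⅕) = 1/15)
d(k) = 2*k/3 (d(k) = (k + k)/3 = (2*k)/3 = 2*k/3)
T(4, 2)*d(-5 - 1) + B(2) = (2*(-5 - 1)/3)/15 + (15 + 2² - 8*2) = ((⅔)*(-6))/15 + (15 + 4 - 16) = (1/15)*(-4) + 3 = -4/15 + 3 = 41/15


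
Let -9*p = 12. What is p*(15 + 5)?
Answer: -80/3 ≈ -26.667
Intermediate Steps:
p = -4/3 (p = -⅑*12 = -4/3 ≈ -1.3333)
p*(15 + 5) = -4*(15 + 5)/3 = -4/3*20 = -80/3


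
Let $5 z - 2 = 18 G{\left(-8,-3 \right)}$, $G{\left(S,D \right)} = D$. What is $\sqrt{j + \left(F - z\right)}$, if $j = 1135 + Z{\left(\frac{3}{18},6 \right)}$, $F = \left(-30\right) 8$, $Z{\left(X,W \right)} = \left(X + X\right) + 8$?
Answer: $\frac{\sqrt{205590}}{15} \approx 30.228$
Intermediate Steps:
$Z{\left(X,W \right)} = 8 + 2 X$ ($Z{\left(X,W \right)} = 2 X + 8 = 8 + 2 X$)
$z = - \frac{52}{5}$ ($z = \frac{2}{5} + \frac{18 \left(-3\right)}{5} = \frac{2}{5} + \frac{1}{5} \left(-54\right) = \frac{2}{5} - \frac{54}{5} = - \frac{52}{5} \approx -10.4$)
$F = -240$
$j = \frac{3430}{3}$ ($j = 1135 + \left(8 + 2 \cdot \frac{3}{18}\right) = 1135 + \left(8 + 2 \cdot 3 \cdot \frac{1}{18}\right) = 1135 + \left(8 + 2 \cdot \frac{1}{6}\right) = 1135 + \left(8 + \frac{1}{3}\right) = 1135 + \frac{25}{3} = \frac{3430}{3} \approx 1143.3$)
$\sqrt{j + \left(F - z\right)} = \sqrt{\frac{3430}{3} - \frac{1148}{5}} = \sqrt{\frac{13706}{15}} = \frac{\sqrt{205590}}{15}$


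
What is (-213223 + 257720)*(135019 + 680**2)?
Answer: 26583353243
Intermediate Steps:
(-213223 + 257720)*(135019 + 680**2) = 44497*(135019 + 462400) = 44497*597419 = 26583353243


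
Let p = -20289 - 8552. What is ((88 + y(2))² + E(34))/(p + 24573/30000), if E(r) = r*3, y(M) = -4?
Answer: -71580000/288401809 ≈ -0.24820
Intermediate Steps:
E(r) = 3*r
p = -28841
((88 + y(2))² + E(34))/(p + 24573/30000) = ((88 - 4)² + 3*34)/(-28841 + 24573/30000) = (84² + 102)/(-28841 + 24573*(1/30000)) = (7056 + 102)/(-28841 + 8191/10000) = 7158/(-288401809/10000) = 7158*(-10000/288401809) = -71580000/288401809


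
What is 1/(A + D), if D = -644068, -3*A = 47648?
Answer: -3/1979852 ≈ -1.5153e-6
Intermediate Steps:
A = -47648/3 (A = -⅓*47648 = -47648/3 ≈ -15883.)
1/(A + D) = 1/(-47648/3 - 644068) = 1/(-1979852/3) = -3/1979852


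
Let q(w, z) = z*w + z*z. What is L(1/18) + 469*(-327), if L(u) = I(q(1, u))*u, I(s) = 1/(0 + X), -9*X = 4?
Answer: -1226905/8 ≈ -1.5336e+5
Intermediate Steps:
X = -4/9 (X = -1/9*4 = -4/9 ≈ -0.44444)
q(w, z) = z**2 + w*z (q(w, z) = w*z + z**2 = z**2 + w*z)
I(s) = -9/4 (I(s) = 1/(0 - 4/9) = 1/(-4/9) = -9/4)
L(u) = -9*u/4
L(1/18) + 469*(-327) = -9/4/18 + 469*(-327) = -9/4*1/18 - 153363 = -1/8 - 153363 = -1226905/8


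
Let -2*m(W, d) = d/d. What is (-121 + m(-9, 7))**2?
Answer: 59049/4 ≈ 14762.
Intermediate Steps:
m(W, d) = -1/2 (m(W, d) = -d/(2*d) = -1/2*1 = -1/2)
(-121 + m(-9, 7))**2 = (-121 - 1/2)**2 = (-243/2)**2 = 59049/4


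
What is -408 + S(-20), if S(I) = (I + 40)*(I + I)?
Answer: -1208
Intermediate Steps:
S(I) = 2*I*(40 + I) (S(I) = (40 + I)*(2*I) = 2*I*(40 + I))
-408 + S(-20) = -408 + 2*(-20)*(40 - 20) = -408 + 2*(-20)*20 = -408 - 800 = -1208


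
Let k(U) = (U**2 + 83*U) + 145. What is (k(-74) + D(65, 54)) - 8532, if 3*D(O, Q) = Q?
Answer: -9035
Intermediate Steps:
D(O, Q) = Q/3
k(U) = 145 + U**2 + 83*U
(k(-74) + D(65, 54)) - 8532 = ((145 + (-74)**2 + 83*(-74)) + (1/3)*54) - 8532 = ((145 + 5476 - 6142) + 18) - 8532 = (-521 + 18) - 8532 = -503 - 8532 = -9035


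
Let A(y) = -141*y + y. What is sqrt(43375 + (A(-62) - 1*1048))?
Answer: sqrt(51007) ≈ 225.85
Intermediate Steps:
A(y) = -140*y
sqrt(43375 + (A(-62) - 1*1048)) = sqrt(43375 + (-140*(-62) - 1*1048)) = sqrt(43375 + (8680 - 1048)) = sqrt(43375 + 7632) = sqrt(51007)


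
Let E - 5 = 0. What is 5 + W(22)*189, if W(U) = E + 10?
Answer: 2840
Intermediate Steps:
E = 5 (E = 5 + 0 = 5)
W(U) = 15 (W(U) = 5 + 10 = 15)
5 + W(22)*189 = 5 + 15*189 = 5 + 2835 = 2840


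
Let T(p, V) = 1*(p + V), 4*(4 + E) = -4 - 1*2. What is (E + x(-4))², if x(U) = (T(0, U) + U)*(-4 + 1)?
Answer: 1369/4 ≈ 342.25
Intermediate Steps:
E = -11/2 (E = -4 + (-4 - 1*2)/4 = -4 + (-4 - 2)/4 = -4 + (¼)*(-6) = -4 - 3/2 = -11/2 ≈ -5.5000)
T(p, V) = V + p (T(p, V) = 1*(V + p) = V + p)
x(U) = -6*U (x(U) = ((U + 0) + U)*(-4 + 1) = (U + U)*(-3) = (2*U)*(-3) = -6*U)
(E + x(-4))² = (-11/2 - 6*(-4))² = (-11/2 + 24)² = (37/2)² = 1369/4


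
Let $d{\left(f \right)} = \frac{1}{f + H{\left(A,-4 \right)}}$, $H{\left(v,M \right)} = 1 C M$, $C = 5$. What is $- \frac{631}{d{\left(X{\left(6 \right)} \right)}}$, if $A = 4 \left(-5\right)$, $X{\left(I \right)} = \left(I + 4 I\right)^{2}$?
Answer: $-555280$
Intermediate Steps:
$X{\left(I \right)} = 25 I^{2}$ ($X{\left(I \right)} = \left(5 I\right)^{2} = 25 I^{2}$)
$A = -20$
$H{\left(v,M \right)} = 5 M$ ($H{\left(v,M \right)} = 1 \cdot 5 M = 5 M$)
$d{\left(f \right)} = \frac{1}{-20 + f}$ ($d{\left(f \right)} = \frac{1}{f + 5 \left(-4\right)} = \frac{1}{f - 20} = \frac{1}{-20 + f}$)
$- \frac{631}{d{\left(X{\left(6 \right)} \right)}} = - \frac{631}{\frac{1}{-20 + 25 \cdot 6^{2}}} = - \frac{631}{\frac{1}{-20 + 25 \cdot 36}} = - \frac{631}{\frac{1}{-20 + 900}} = - \frac{631}{\frac{1}{880}} = - 631 \frac{1}{\frac{1}{880}} = \left(-631\right) 880 = -555280$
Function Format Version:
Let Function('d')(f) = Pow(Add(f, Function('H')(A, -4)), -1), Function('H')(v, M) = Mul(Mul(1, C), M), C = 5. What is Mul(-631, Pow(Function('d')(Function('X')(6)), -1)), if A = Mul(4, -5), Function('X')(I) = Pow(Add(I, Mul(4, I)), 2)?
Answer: -555280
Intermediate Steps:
Function('X')(I) = Mul(25, Pow(I, 2)) (Function('X')(I) = Pow(Mul(5, I), 2) = Mul(25, Pow(I, 2)))
A = -20
Function('H')(v, M) = Mul(5, M) (Function('H')(v, M) = Mul(Mul(1, 5), M) = Mul(5, M))
Function('d')(f) = Pow(Add(-20, f), -1) (Function('d')(f) = Pow(Add(f, Mul(5, -4)), -1) = Pow(Add(f, -20), -1) = Pow(Add(-20, f), -1))
Mul(-631, Pow(Function('d')(Function('X')(6)), -1)) = Mul(-631, Pow(Pow(Add(-20, Mul(25, Pow(6, 2))), -1), -1)) = Mul(-631, Pow(Pow(Add(-20, Mul(25, 36)), -1), -1)) = Mul(-631, Pow(Pow(Add(-20, 900), -1), -1)) = Mul(-631, Pow(Pow(880, -1), -1)) = Mul(-631, Pow(Rational(1, 880), -1)) = Mul(-631, 880) = -555280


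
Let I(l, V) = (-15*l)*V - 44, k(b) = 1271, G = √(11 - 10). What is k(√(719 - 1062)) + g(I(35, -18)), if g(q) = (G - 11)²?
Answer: 1371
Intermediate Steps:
G = 1 (G = √1 = 1)
I(l, V) = -44 - 15*V*l (I(l, V) = -15*V*l - 44 = -44 - 15*V*l)
g(q) = 100 (g(q) = (1 - 11)² = (-10)² = 100)
k(√(719 - 1062)) + g(I(35, -18)) = 1271 + 100 = 1371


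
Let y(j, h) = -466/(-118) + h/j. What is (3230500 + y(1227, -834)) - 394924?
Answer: 68425363351/24131 ≈ 2.8356e+6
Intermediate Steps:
y(j, h) = 233/59 + h/j (y(j, h) = -466*(-1/118) + h/j = 233/59 + h/j)
(3230500 + y(1227, -834)) - 394924 = (3230500 + (233/59 - 834/1227)) - 394924 = (3230500 + (233/59 - 834*1/1227)) - 394924 = (3230500 + (233/59 - 278/409)) - 394924 = (3230500 + 78895/24131) - 394924 = 77955274395/24131 - 394924 = 68425363351/24131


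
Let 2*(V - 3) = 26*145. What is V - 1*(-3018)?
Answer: 4906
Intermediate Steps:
V = 1888 (V = 3 + (26*145)/2 = 3 + (½)*3770 = 3 + 1885 = 1888)
V - 1*(-3018) = 1888 - 1*(-3018) = 1888 + 3018 = 4906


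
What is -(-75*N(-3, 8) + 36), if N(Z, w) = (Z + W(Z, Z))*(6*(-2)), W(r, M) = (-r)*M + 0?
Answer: 10764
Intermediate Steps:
W(r, M) = -M*r (W(r, M) = -M*r + 0 = -M*r)
N(Z, w) = -12*Z + 12*Z² (N(Z, w) = (Z - Z*Z)*(6*(-2)) = (Z - Z²)*(-12) = -12*Z + 12*Z²)
-(-75*N(-3, 8) + 36) = -(-900*(-3)*(-1 - 3) + 36) = -(-900*(-3)*(-4) + 36) = -(-75*144 + 36) = -(-10800 + 36) = -1*(-10764) = 10764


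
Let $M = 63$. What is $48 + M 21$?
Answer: $1371$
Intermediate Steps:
$48 + M 21 = 48 + 63 \cdot 21 = 48 + 1323 = 1371$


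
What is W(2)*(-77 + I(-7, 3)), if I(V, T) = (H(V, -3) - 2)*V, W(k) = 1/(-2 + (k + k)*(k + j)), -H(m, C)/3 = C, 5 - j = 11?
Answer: 7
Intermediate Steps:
j = -6 (j = 5 - 1*11 = 5 - 11 = -6)
H(m, C) = -3*C
W(k) = 1/(-2 + 2*k*(-6 + k)) (W(k) = 1/(-2 + (k + k)*(k - 6)) = 1/(-2 + (2*k)*(-6 + k)) = 1/(-2 + 2*k*(-6 + k)))
I(V, T) = 7*V (I(V, T) = (-3*(-3) - 2)*V = (9 - 2)*V = 7*V)
W(2)*(-77 + I(-7, 3)) = (1/(2*(-1 + 2² - 6*2)))*(-77 + 7*(-7)) = (1/(2*(-1 + 4 - 12)))*(-77 - 49) = ((½)/(-9))*(-126) = ((½)*(-⅑))*(-126) = -1/18*(-126) = 7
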